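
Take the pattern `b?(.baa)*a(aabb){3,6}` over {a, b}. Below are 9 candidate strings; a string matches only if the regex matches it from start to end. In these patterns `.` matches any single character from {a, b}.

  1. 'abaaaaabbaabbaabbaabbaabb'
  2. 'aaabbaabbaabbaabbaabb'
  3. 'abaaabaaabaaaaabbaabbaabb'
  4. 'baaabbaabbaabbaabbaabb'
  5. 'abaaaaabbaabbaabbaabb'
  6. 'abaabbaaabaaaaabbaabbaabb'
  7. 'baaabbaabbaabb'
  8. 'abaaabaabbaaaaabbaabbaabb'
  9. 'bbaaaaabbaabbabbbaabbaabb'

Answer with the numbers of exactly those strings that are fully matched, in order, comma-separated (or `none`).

1 → match
2 → match
3 → match
4 → match
5 → match
6 → match
7 → match
8 → match
9 → no match

1, 2, 3, 4, 5, 6, 7, 8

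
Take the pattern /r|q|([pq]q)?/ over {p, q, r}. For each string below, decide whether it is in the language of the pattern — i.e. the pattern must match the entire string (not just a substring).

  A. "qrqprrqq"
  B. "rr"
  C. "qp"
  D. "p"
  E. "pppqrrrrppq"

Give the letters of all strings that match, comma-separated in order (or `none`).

A → no match
B → no match
C → no match
D → no match
E → no match

none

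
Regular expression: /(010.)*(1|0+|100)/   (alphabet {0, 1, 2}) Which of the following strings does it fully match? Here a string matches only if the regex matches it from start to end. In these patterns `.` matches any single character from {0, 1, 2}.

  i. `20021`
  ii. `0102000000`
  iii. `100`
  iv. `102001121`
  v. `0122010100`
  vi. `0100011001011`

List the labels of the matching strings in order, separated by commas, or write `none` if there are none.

ii, iii

i. `20021` → no match
ii. `0102000000` → match
iii. `100` → match
iv. `102001121` → no match
v. `0122010100` → no match
vi → no match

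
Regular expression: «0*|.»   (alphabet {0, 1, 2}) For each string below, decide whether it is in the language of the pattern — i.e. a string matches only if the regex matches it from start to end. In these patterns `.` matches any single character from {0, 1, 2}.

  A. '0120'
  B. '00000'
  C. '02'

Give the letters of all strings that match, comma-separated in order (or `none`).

A → no match
B → match
C → no match

B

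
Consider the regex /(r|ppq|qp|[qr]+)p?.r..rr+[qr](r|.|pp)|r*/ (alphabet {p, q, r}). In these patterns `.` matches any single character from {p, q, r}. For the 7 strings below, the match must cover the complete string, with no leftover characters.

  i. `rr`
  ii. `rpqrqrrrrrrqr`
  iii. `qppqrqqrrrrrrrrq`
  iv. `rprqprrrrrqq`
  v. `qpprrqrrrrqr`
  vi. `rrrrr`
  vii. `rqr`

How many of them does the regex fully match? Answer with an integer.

6

i → match
ii → match
iii → match
iv → match
v → match
vi → match
vii → no match
Total matched: 6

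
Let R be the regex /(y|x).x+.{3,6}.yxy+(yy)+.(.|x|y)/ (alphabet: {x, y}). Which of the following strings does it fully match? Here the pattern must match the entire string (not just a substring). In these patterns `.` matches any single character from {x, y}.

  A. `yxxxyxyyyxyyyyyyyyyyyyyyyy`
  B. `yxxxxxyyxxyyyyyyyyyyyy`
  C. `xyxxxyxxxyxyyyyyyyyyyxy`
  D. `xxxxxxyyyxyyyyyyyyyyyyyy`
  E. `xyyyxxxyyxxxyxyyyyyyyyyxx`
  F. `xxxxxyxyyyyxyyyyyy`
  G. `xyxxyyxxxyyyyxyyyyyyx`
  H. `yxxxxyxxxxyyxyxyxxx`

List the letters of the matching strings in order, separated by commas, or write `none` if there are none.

A → match
B → no match
C → match
D → match
E → no match
F → match
G → no match
H → no match

A, C, D, F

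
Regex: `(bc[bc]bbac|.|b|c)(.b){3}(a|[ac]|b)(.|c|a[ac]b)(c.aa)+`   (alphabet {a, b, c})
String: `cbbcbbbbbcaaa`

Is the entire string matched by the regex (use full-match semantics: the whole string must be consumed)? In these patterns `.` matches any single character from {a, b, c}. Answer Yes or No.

Yes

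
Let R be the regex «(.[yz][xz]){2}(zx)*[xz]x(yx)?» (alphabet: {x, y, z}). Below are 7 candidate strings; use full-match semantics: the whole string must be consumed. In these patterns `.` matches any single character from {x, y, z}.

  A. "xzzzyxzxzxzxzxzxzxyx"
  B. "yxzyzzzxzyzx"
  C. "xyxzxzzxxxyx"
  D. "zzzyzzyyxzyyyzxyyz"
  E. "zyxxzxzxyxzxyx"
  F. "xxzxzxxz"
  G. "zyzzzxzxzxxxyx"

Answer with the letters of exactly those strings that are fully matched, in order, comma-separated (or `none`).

A → match
B → no match
C → no match
D → no match
E → no match
F → no match
G → match

A, G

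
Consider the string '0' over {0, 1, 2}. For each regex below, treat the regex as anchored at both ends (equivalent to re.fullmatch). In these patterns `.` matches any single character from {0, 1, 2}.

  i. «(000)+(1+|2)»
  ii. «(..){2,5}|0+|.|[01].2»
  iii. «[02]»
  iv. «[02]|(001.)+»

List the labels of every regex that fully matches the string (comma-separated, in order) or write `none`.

i → no match — must start with '000'
ii → match
iii → match
iv → match

ii, iii, iv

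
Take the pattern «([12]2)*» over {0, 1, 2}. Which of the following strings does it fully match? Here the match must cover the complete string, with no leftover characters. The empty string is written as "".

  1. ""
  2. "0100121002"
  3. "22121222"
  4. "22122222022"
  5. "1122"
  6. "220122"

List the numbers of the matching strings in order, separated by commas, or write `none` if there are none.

1 → match
2 → no match
3 → match
4 → no match
5 → no match
6 → no match

1, 3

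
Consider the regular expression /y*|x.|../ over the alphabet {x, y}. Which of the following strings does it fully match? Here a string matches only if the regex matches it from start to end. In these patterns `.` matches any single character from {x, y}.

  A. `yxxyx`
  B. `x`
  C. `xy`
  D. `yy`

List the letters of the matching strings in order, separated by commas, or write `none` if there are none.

C, D

A. `yxxyx` → no match
B. `x` → no match
C. `xy` → match
D. `yy` → match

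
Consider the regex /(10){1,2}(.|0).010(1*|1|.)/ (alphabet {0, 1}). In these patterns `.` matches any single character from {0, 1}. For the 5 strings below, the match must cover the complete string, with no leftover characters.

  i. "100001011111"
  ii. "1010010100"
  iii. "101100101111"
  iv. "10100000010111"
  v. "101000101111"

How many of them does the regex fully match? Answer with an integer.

2

i → match
ii → match
iii → no match
iv → no match
v → no match
Total matched: 2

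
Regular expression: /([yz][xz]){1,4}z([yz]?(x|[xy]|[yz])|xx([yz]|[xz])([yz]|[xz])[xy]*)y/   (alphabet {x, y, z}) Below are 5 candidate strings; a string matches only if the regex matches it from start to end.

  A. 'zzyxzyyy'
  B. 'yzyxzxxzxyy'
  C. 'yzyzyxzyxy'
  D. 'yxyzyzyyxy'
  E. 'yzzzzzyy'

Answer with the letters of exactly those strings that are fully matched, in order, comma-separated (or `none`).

A. 'zzyxzyyy' → match
B. 'yzyxzxxzxyy' → match
C. 'yzyzyxzyxy' → match
D. 'yxyzyzyyxy' → no match
E. 'yzzzzzyy' → match

A, B, C, E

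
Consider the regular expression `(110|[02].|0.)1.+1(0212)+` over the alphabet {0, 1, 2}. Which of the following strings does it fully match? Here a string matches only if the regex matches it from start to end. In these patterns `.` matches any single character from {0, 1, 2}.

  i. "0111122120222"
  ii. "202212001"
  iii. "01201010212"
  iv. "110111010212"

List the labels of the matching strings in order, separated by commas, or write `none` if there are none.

i → no match — must end with "0212"
ii → no match — must end with "0212"
iii → no match
iv → match

iv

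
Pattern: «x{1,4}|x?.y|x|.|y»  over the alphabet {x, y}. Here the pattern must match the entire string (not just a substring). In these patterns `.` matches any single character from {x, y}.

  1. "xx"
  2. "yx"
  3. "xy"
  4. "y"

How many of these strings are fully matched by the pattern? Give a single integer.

3

1 → match
2 → no match
3 → match
4 → match
Total matched: 3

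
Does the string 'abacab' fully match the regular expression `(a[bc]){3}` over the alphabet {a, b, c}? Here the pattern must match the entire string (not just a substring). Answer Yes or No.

Yes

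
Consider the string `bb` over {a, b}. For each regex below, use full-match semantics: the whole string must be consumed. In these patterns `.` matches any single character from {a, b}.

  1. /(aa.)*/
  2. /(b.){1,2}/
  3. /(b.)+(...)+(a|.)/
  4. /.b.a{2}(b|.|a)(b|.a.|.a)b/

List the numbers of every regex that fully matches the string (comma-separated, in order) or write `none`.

1 → no match
2 → match
3 → no match
4 → no match

2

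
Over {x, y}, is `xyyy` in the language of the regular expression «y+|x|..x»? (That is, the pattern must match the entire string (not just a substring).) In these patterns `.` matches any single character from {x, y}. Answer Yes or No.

No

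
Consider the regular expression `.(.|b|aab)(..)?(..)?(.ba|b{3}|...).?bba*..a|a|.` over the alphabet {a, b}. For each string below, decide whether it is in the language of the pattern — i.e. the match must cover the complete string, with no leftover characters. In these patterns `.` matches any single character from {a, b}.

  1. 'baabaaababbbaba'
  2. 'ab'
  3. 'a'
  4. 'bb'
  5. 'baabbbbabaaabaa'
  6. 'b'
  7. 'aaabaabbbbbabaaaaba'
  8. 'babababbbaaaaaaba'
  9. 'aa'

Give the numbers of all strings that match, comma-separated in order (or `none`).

1 → match
2 → no match
3 → match
4 → no match
5 → no match
6 → match
7 → no match
8 → match
9 → no match

1, 3, 6, 8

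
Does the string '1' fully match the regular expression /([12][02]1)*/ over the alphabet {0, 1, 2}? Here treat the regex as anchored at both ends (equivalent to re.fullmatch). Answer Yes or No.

No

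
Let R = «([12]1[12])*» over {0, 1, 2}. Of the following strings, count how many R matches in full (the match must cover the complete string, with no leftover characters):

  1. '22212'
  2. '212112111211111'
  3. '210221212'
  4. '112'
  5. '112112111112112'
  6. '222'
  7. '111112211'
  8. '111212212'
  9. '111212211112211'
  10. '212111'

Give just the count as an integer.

7

1 → no match
2 → match
3 → no match
4 → match
5 → match
6 → no match
7 → match
8 → match
9 → match
10 → match
Total matched: 7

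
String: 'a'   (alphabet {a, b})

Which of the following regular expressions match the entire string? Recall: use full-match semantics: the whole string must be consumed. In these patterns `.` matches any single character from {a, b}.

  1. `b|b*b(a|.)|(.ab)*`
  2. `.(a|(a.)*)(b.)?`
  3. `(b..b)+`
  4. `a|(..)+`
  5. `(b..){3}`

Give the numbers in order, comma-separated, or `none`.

2, 4

1 → no match
2 → match
3 → no match — must start with 'b'
4 → match
5 → no match — must start with 'b'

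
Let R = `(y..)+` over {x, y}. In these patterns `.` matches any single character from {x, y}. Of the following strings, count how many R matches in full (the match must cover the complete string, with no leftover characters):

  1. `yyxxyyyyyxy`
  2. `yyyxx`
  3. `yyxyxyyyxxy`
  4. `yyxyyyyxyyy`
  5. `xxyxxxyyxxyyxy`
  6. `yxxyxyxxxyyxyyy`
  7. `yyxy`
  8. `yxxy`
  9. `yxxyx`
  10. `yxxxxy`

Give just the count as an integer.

0

1 → no match
2 → no match
3 → no match
4 → no match
5 → no match — must start with `y`
6 → no match
7 → no match
8 → no match
9 → no match
10 → no match
Total matched: 0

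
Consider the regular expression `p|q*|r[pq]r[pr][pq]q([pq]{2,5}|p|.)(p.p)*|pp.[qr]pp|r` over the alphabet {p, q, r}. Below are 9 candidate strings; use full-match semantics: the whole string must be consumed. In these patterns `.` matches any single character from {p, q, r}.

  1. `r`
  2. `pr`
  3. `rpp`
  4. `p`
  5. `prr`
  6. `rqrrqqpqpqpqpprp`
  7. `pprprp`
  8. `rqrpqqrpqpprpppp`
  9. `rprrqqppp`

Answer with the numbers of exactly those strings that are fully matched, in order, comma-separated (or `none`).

1, 4, 6, 8, 9

1 → match
2 → no match
3 → no match
4 → match
5 → no match
6 → match
7 → no match
8 → match
9 → match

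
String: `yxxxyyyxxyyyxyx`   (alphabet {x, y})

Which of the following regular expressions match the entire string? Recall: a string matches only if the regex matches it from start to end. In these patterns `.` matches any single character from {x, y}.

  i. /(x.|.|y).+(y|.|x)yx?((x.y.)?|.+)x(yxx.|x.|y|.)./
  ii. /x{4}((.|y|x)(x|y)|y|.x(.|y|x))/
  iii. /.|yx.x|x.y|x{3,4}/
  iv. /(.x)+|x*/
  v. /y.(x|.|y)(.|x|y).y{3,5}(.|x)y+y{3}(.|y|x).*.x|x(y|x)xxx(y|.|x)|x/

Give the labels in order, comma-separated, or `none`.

i

i → match
ii → no match — must start with `x`
iii → no match
iv → no match
v → no match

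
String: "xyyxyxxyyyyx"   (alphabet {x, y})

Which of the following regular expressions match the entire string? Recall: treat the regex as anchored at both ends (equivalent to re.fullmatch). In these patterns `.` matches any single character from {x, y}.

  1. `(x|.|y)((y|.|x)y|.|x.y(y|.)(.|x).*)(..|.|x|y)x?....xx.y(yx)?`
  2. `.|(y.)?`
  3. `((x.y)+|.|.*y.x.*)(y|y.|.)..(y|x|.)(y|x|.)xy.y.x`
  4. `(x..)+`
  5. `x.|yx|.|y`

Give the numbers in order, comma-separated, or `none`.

1 → no match
2 → no match
3 → match
4 → no match
5 → no match

3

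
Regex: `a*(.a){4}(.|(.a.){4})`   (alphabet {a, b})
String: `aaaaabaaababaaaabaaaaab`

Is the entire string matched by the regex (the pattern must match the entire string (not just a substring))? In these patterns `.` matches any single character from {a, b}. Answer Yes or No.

Yes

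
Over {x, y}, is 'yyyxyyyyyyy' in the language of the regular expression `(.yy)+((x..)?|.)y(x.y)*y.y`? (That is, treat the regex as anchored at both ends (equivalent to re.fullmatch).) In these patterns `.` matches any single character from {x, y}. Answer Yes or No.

Yes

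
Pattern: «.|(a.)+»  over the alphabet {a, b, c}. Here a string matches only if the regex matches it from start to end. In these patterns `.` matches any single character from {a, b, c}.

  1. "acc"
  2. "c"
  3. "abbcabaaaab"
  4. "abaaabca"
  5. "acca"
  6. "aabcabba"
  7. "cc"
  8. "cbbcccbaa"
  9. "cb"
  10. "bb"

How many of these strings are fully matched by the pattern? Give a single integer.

1

1 → no match
2 → match
3 → no match
4 → no match
5 → no match
6 → no match
7 → no match
8 → no match
9 → no match
10 → no match
Total matched: 1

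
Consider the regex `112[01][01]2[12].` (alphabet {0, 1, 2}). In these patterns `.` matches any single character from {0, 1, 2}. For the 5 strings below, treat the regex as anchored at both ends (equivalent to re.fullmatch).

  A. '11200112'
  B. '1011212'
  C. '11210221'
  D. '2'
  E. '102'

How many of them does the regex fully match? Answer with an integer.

A. '11200112' → no match
B. '1011212' → no match — must start with '112'
C. '11210221' → match
D. '2' → no match — must start with '112'
E. '102' → no match — must start with '112'
Total matched: 1

1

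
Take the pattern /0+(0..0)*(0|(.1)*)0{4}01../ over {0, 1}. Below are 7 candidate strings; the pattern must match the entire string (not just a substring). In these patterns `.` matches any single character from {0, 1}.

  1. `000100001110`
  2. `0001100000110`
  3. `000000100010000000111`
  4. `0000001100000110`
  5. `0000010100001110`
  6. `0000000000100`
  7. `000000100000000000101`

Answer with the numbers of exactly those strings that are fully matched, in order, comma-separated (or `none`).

1 → no match
2 → match
3 → match
4 → match
5 → no match
6 → match
7 → match

2, 3, 4, 6, 7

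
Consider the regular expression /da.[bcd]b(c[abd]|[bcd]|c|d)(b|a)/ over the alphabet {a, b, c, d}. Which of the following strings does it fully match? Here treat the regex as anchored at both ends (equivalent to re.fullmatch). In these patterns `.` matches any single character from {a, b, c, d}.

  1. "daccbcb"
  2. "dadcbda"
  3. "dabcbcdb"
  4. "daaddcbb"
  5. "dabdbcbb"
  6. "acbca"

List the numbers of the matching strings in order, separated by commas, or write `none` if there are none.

1, 2, 3, 5

1 → match
2 → match
3 → match
4 → no match
5 → match
6 → no match — must start with "da"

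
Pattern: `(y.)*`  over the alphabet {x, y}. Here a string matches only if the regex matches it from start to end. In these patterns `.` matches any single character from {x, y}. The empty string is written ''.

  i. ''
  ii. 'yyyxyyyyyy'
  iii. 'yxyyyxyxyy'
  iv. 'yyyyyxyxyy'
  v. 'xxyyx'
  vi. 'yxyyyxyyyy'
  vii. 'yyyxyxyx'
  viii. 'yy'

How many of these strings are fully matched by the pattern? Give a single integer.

i → match
ii → match
iii → match
iv → match
v → no match
vi → match
vii → match
viii → match
Total matched: 7

7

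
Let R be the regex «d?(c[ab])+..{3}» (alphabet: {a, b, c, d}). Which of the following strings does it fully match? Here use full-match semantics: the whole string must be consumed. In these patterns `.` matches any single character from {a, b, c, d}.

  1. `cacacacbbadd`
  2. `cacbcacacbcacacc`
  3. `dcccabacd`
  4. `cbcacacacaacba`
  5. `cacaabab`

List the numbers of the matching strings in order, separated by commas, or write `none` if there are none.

1, 2, 4, 5

1 → match
2 → match
3 → no match
4 → match
5 → match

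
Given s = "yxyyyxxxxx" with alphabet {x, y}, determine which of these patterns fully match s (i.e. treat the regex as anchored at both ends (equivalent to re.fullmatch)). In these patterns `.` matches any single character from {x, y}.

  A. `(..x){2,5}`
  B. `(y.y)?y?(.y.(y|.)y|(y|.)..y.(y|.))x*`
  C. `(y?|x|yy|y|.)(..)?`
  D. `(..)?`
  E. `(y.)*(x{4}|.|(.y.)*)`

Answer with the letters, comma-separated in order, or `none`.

B, E

A → no match
B → match
C → no match
D → no match
E → match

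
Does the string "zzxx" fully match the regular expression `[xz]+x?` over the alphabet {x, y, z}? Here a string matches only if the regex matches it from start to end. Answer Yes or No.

Yes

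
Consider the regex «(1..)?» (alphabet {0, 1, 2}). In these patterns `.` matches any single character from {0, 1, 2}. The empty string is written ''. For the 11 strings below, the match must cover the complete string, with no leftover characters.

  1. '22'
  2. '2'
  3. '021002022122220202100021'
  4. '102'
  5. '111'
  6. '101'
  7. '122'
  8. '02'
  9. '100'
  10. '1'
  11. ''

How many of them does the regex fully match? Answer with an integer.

6

1 → no match
2 → no match
3 → no match
4 → match
5 → match
6 → match
7 → match
8 → no match
9 → match
10 → no match
11 → match
Total matched: 6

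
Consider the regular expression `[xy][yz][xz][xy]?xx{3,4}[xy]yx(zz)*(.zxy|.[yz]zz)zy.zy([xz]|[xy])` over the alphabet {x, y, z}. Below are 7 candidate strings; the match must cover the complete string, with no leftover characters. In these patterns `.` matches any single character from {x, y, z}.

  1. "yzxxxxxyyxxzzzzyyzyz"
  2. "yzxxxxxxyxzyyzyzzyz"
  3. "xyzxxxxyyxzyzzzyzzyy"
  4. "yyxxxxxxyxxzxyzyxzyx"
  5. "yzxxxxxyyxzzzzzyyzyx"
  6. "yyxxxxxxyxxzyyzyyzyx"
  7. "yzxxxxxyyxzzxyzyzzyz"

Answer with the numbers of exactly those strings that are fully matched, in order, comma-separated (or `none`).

1, 3, 4, 5, 7

1 → match
2 → no match
3 → match
4 → match
5 → match
6 → no match
7 → match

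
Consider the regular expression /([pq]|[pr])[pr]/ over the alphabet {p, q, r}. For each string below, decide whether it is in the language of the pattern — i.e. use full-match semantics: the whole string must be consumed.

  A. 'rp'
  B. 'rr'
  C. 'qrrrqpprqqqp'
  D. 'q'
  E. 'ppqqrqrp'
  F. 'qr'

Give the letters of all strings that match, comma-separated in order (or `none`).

A. 'rp' → match
B. 'rr' → match
C. 'qrrrqpprqqqp' → no match
D. 'q' → no match
E. 'ppqqrqrp' → no match
F. 'qr' → match

A, B, F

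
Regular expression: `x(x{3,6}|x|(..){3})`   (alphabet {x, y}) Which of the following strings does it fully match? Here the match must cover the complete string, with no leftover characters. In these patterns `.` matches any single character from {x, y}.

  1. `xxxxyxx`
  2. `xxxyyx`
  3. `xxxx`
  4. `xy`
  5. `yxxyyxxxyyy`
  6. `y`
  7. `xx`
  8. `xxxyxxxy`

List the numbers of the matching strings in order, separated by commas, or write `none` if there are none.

1, 3, 7

1 → match
2 → no match
3 → match
4 → no match
5 → no match — must start with `x`
6 → no match — must start with `x`
7 → match
8 → no match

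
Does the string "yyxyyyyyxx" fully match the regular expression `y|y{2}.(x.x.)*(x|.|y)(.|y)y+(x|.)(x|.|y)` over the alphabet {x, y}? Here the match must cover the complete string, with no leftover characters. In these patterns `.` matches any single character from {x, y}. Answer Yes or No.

Yes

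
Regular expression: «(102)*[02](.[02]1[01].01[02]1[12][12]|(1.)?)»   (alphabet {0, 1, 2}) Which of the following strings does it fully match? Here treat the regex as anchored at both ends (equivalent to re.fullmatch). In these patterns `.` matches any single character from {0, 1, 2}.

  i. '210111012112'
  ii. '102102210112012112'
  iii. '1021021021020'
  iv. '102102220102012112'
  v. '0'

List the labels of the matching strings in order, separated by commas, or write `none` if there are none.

i → match
ii → match
iii → match
iv → match
v → match

i, ii, iii, iv, v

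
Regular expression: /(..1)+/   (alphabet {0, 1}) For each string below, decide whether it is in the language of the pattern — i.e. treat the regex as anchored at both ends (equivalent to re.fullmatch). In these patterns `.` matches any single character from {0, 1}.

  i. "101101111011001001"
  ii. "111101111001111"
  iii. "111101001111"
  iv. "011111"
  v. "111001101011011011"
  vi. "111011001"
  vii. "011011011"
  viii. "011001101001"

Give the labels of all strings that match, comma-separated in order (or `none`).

i, ii, iii, iv, v, vi, vii, viii

i → match
ii → match
iii → match
iv → match
v → match
vi → match
vii → match
viii → match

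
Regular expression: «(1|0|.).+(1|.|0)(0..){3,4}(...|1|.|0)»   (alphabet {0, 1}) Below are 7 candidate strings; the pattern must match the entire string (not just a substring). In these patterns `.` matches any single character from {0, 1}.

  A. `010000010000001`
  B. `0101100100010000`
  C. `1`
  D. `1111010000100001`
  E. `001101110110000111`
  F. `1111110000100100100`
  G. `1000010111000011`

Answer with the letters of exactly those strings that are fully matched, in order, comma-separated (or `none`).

A, B, D, E, F

A → match
B → match
C → no match
D → match
E → match
F → match
G → no match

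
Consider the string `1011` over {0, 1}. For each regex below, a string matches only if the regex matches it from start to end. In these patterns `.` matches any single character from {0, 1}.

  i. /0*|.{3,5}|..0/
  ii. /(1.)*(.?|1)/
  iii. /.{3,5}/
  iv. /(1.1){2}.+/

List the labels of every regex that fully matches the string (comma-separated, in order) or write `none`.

i → match
ii → match
iii → match
iv → no match

i, ii, iii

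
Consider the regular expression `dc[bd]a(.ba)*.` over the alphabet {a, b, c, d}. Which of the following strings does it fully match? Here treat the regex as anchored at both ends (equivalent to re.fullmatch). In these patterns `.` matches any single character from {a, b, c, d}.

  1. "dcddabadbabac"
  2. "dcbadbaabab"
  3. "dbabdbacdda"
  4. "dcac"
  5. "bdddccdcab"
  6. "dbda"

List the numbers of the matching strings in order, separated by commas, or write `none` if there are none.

2

1 → no match
2 → match
3 → no match — must start with "dc"
4 → no match
5 → no match — must start with "dc"
6 → no match — must start with "dc"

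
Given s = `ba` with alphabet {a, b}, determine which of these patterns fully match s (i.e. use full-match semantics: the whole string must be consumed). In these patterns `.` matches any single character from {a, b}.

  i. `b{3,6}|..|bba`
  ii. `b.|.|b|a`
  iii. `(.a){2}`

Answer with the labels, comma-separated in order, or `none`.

i → match
ii → match
iii → no match

i, ii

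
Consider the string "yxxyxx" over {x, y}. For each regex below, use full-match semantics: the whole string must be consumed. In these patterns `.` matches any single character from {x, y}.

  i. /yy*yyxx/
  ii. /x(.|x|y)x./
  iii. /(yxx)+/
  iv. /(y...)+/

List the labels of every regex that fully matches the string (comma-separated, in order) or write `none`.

i → no match — must end with "yyxx"
ii → no match — must start with "x"
iii → match
iv → no match

iii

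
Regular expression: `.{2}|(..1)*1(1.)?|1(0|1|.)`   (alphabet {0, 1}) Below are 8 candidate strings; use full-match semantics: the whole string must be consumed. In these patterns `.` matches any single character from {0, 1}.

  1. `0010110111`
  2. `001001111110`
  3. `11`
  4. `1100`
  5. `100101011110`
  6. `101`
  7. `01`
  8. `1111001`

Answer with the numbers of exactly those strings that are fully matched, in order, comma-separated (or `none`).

1, 2, 3, 7

1 → match
2 → match
3 → match
4 → no match
5 → no match
6 → no match
7 → match
8 → no match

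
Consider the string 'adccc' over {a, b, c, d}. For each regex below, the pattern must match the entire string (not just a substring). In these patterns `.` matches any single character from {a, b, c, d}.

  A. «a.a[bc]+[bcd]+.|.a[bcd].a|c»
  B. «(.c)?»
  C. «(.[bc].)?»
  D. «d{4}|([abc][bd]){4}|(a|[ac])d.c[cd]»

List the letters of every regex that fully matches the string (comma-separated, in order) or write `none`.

D

A → no match
B → no match
C → no match
D → match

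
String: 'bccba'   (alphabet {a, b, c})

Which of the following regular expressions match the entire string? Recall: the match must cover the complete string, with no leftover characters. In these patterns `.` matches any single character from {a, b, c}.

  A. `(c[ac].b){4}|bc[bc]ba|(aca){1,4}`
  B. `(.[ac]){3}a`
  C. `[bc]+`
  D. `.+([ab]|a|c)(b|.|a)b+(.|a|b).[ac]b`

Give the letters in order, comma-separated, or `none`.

A → match
B → no match
C → no match
D → no match — must end with 'b'

A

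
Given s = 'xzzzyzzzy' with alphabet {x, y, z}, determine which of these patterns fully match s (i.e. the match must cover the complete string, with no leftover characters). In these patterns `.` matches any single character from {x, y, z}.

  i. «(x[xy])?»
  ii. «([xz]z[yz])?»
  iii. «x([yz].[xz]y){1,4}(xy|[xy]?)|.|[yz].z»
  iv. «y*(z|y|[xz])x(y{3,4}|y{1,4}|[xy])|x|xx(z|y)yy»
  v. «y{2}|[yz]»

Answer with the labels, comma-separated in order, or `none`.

iii

i → no match
ii → no match
iii → match
iv → no match
v → no match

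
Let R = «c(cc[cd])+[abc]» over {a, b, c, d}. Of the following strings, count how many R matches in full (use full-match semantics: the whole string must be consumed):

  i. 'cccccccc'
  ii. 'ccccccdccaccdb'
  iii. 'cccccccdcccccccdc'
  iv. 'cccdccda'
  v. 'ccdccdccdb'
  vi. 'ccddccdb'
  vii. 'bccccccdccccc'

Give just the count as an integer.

i → match
ii → no match
iii → no match
iv → match
v → no match — must start with 'ccc'
vi → no match — must start with 'ccc'
vii → no match — must start with 'ccc'
Total matched: 2

2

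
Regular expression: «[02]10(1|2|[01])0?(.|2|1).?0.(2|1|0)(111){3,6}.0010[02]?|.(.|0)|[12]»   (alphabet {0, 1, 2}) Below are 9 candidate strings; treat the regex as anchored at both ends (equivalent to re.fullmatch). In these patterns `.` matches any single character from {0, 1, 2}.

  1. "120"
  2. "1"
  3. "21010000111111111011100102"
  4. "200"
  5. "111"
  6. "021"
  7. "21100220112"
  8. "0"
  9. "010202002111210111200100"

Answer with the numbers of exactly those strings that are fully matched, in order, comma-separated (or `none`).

2

1 → no match
2 → match
3 → no match
4 → no match
5 → no match
6 → no match
7 → no match
8 → no match
9 → no match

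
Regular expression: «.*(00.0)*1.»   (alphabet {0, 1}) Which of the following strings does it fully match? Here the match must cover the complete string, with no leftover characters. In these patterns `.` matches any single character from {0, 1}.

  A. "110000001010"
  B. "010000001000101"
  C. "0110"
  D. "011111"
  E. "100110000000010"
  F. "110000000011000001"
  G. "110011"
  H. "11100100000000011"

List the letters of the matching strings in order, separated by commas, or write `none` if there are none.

A, C, D, E, G, H

A → match
B → no match
C → match
D → match
E → match
F → no match
G → match
H → match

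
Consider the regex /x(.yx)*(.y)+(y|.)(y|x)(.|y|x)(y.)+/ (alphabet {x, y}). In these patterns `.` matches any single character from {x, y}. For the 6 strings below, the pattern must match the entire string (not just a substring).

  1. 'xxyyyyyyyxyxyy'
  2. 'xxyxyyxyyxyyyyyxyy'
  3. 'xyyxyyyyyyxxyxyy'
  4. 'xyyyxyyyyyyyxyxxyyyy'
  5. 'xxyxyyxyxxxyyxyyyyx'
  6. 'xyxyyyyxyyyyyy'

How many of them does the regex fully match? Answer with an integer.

3

1 → match
2 → match
3 → match
4 → no match
5 → no match
6 → no match
Total matched: 3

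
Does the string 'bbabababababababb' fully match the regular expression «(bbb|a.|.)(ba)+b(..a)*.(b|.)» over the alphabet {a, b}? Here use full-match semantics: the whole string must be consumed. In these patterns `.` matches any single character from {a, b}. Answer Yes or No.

Yes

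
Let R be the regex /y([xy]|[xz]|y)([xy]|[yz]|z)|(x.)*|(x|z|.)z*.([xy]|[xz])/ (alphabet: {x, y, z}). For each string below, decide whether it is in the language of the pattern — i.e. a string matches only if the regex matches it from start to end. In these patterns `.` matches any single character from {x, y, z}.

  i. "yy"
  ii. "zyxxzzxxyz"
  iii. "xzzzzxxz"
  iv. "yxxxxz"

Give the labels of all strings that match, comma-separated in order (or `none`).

i. "yy" → no match
ii. "zyxxzzxxyz" → no match
iii. "xzzzzxxz" → no match
iv. "yxxxxz" → no match

none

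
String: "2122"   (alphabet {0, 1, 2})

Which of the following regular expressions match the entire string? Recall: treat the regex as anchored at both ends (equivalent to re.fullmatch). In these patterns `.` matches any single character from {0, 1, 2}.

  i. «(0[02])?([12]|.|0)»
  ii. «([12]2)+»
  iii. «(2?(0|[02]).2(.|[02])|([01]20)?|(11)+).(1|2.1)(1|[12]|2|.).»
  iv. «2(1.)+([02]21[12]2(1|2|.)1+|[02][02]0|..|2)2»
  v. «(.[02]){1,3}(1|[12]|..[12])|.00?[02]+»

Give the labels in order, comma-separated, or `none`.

i → no match
ii → no match
iii → match
iv → no match
v → no match

iii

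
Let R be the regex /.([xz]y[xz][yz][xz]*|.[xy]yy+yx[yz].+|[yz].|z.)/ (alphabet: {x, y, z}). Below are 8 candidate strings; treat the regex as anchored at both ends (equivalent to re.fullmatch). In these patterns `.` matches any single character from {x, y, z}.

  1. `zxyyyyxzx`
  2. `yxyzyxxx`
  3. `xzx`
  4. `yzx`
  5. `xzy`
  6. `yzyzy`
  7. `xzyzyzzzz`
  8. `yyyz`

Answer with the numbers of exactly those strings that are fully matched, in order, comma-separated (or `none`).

1, 2, 3, 4, 5, 6, 7

1 → match
2 → match
3 → match
4 → match
5 → match
6 → match
7 → match
8 → no match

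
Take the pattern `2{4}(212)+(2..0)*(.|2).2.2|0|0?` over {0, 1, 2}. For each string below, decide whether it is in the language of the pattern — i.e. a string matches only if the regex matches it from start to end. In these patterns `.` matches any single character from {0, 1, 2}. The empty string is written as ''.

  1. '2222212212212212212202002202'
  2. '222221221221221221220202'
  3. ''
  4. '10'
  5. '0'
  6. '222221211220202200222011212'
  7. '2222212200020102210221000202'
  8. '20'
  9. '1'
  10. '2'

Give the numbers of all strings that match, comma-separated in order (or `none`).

1, 2, 3, 5, 7

1 → match
2 → match
3 → match
4 → no match
5 → match
6 → no match
7 → match
8 → no match
9 → no match
10 → no match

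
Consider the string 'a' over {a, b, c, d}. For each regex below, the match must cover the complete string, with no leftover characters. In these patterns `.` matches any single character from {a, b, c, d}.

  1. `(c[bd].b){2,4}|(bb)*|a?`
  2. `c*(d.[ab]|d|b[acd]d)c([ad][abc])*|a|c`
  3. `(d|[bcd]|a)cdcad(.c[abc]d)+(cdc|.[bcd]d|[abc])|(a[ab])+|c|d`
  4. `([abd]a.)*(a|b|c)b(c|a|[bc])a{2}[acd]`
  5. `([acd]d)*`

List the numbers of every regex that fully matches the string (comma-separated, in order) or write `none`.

1, 2

1 → match
2 → match
3 → no match
4 → no match
5 → no match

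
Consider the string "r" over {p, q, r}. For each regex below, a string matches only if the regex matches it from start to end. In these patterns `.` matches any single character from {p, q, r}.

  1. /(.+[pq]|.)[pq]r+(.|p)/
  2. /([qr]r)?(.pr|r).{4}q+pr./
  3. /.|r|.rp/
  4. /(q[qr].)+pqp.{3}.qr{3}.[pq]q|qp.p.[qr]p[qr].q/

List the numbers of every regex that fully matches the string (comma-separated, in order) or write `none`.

3

1 → no match
2 → no match
3 → match
4 → no match — must end with "q"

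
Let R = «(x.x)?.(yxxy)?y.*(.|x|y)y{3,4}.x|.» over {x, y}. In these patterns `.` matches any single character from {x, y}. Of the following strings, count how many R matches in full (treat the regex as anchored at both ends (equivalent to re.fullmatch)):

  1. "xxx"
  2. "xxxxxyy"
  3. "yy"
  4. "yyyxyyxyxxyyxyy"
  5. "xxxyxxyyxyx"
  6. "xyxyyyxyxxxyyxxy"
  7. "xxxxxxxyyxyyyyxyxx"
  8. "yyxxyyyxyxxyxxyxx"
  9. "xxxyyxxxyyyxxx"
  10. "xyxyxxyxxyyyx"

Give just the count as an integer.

0

1 → no match
2 → no match
3 → no match
4 → no match
5 → no match
6 → no match
7 → no match
8 → no match
9 → no match
10 → no match
Total matched: 0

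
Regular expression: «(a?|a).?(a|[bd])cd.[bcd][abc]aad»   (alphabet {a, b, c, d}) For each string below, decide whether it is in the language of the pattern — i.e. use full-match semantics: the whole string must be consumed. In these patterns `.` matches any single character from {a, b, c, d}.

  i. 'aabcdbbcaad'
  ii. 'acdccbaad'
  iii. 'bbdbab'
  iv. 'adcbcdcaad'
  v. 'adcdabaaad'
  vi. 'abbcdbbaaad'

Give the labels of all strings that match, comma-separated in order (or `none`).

i, ii, v, vi

i → match
ii → match
iii → no match — must end with 'aad'
iv → no match
v → match
vi → match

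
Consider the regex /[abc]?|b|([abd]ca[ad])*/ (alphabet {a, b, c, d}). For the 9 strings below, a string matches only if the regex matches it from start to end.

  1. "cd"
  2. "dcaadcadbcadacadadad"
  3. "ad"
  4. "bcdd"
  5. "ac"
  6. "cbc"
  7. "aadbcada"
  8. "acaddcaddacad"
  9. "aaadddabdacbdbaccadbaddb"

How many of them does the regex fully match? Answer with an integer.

0

1. "cd" → no match
2 → no match
3. "ad" → no match
4. "bcdd" → no match
5. "ac" → no match
6. "cbc" → no match
7. "aadbcada" → no match
8 → no match
9 → no match
Total matched: 0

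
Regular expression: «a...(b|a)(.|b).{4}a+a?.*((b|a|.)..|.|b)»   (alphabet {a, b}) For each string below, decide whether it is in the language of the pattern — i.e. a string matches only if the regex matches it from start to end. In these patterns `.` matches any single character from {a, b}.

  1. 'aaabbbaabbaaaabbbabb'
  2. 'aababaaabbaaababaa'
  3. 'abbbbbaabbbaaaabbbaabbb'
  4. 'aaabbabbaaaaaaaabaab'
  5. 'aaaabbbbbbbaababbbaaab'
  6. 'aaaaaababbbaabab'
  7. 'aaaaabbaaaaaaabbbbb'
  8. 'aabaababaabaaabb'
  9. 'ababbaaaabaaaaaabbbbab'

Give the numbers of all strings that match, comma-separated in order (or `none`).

1, 2, 4, 7, 9

1 → match
2 → match
3 → no match
4 → match
5 → no match
6 → no match
7 → match
8 → no match
9 → match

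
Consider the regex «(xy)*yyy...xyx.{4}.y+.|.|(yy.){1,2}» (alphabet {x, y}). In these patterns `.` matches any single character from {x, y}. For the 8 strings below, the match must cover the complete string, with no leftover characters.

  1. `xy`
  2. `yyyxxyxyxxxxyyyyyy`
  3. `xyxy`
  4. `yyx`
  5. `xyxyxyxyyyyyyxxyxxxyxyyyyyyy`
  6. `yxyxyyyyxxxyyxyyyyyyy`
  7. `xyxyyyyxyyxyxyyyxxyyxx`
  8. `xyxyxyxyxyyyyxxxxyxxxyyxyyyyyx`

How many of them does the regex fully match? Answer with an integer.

1 → no match
2 → match
3 → no match
4 → match
5 → match
6 → no match
7 → no match
8 → match
Total matched: 4

4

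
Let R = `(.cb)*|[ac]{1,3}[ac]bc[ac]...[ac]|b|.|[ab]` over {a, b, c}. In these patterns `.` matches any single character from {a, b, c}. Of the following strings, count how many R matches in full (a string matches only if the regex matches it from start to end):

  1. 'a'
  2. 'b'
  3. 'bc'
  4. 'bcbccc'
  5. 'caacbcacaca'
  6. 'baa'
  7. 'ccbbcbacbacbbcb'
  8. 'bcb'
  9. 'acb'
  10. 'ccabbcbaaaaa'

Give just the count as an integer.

6

1 → match
2 → match
3 → no match
4 → no match
5 → match
6 → no match
7 → match
8 → match
9 → match
10 → no match
Total matched: 6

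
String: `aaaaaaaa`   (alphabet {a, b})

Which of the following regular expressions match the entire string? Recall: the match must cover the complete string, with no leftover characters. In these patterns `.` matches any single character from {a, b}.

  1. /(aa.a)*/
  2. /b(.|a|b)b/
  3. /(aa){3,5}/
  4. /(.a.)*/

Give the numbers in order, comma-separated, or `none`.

1, 3

1 → match
2 → no match — must start with `b`
3 → match
4 → no match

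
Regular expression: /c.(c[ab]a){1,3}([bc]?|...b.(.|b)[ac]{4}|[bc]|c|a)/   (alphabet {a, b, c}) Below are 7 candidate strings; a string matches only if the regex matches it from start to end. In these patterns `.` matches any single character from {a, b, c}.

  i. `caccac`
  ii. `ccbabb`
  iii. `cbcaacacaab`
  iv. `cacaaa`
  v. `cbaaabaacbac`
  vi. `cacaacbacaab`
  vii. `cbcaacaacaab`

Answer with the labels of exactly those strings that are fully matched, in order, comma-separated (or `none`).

i → no match
ii → no match
iii → no match
iv → match
v → no match
vi → match
vii → match

iv, vi, vii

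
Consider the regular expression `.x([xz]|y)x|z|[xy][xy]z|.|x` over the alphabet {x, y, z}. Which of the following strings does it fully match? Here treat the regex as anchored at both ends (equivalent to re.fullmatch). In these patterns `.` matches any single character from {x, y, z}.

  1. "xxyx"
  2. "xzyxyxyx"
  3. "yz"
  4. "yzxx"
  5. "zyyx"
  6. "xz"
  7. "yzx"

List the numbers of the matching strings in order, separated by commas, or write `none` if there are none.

1

1 → match
2 → no match
3 → no match
4 → no match
5 → no match
6 → no match
7 → no match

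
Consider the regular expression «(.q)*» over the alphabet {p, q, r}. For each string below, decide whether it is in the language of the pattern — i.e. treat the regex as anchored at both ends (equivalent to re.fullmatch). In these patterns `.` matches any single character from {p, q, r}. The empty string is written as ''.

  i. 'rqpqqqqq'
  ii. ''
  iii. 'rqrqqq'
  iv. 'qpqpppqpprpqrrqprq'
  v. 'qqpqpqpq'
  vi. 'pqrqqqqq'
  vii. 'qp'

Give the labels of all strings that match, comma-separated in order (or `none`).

i → match
ii → match
iii → match
iv → no match
v → match
vi → match
vii → no match

i, ii, iii, v, vi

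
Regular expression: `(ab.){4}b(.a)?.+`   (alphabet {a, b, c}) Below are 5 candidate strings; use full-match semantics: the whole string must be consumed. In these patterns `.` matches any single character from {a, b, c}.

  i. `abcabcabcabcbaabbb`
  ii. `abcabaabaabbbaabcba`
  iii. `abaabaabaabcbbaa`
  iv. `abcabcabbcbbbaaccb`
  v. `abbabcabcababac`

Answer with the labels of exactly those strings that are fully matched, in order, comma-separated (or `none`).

i, ii, iii, v

i → match
ii → match
iii → match
iv → no match
v → match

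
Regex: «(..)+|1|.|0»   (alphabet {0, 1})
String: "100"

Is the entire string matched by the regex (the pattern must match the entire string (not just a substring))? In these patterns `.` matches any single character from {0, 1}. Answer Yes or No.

No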